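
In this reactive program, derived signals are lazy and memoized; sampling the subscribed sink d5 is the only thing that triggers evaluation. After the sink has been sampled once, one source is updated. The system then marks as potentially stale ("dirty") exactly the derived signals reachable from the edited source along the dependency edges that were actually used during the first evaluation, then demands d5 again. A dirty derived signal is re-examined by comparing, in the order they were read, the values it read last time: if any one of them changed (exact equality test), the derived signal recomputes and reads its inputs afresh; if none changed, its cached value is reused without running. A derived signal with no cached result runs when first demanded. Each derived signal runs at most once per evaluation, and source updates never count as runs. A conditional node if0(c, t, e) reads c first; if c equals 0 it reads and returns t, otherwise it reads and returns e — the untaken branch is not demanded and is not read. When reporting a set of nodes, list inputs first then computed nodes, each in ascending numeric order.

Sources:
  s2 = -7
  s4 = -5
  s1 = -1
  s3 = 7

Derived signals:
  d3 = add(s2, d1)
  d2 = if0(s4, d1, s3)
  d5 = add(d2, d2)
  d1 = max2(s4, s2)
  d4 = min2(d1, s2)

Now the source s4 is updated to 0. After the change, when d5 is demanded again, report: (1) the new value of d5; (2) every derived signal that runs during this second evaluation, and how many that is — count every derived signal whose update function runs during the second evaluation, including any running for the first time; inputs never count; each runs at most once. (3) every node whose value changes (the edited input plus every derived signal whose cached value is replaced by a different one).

Demanding d5 again yields 0.
3 derived signals run: d1, d2, d5.
The nodes whose values change: s4, d2, d5.
Note the branch switch — d1 had no cache and runs now for the first time.

First demand of the output computes:
  d2 = if0(s4=-5 -> else branch s3) = 7
  d5 = add(7, 7) = 14

After the edit, cleaning proceeds:
  d1: had never run; runs now, result 0.
  d2: a read changed (s4 -5->0) — executes, giving 0.
  d5: a read changed (d2 7->0; d2 7->0) — executes, giving 0.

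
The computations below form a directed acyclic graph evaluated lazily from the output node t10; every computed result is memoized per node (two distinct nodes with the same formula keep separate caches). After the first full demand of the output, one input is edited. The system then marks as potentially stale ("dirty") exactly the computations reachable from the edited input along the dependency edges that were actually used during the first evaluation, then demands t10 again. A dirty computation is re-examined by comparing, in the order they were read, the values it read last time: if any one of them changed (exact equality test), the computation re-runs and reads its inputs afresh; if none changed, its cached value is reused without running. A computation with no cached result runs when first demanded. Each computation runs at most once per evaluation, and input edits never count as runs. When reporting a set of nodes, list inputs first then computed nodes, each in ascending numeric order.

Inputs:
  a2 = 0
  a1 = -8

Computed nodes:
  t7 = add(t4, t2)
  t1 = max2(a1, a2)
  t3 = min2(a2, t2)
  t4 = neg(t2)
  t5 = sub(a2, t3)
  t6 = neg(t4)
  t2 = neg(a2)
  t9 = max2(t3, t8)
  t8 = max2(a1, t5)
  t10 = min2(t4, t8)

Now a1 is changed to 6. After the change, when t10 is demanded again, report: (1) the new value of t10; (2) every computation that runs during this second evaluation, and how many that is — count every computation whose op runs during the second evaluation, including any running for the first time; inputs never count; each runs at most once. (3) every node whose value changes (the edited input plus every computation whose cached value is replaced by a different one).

Demanding t10 again yields 0.
2 computations run: t8, t10.
The nodes whose values change: a1, t8.

First demand of the output computes:
  t2 = neg(0) = 0
  t3 = min2(0, 0) = 0
  t4 = neg(0) = 0
  t5 = sub(0, 0) = 0
  t8 = max2(-8, 0) = 0
  t10 = min2(0, 0) = 0

After the edit, cleaning proceeds:
  t8: a read changed (a1 -8->6) — executes, giving 6.
  t10: a read changed (t8 0->6) — executes, giving 0 — identical to its old value.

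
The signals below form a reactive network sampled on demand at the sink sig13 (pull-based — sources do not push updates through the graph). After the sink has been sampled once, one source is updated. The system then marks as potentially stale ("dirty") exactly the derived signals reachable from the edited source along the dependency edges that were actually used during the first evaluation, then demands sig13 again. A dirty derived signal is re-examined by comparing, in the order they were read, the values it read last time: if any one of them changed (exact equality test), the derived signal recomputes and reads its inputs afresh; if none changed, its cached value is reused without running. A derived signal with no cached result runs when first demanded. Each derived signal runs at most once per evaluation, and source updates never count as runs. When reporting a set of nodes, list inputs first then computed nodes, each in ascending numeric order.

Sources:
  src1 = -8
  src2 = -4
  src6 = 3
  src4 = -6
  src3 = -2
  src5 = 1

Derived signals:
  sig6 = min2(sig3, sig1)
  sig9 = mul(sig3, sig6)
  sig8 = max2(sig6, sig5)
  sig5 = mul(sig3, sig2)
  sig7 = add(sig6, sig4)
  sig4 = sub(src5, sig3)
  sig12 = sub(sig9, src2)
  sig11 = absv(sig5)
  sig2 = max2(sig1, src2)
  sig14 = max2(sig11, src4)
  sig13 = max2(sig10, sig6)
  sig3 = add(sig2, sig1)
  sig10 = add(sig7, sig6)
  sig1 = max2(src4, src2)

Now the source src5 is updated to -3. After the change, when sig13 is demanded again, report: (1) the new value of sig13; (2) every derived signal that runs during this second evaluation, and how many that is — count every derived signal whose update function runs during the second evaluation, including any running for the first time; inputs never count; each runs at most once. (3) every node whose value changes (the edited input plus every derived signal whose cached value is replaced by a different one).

sig13 now evaluates to -8.
Run set: sig4, sig7, sig10, sig13 (4 run).
Changed values: src5, sig4, sig7, sig10, sig13.

Initial pass — values computed on the first demand:
  sig1 = max2(-6, -4) = -4
  sig2 = max2(-4, -4) = -4
  sig3 = add(-4, -4) = -8
  sig4 = sub(1, -8) = 9
  sig6 = min2(-8, -4) = -8
  sig7 = add(-8, 9) = 1
  sig10 = add(1, -8) = -7
  sig13 = max2(-7, -8) = -7

Second demand — change propagation:
  sig4: re-runs because src5 1->-3; new result 5.
  sig7: re-runs because sig4 9->5; new result -3.
  sig10: re-runs because sig7 1->-3; new result -11.
  sig13: re-runs because sig10 -7->-11; new result -8.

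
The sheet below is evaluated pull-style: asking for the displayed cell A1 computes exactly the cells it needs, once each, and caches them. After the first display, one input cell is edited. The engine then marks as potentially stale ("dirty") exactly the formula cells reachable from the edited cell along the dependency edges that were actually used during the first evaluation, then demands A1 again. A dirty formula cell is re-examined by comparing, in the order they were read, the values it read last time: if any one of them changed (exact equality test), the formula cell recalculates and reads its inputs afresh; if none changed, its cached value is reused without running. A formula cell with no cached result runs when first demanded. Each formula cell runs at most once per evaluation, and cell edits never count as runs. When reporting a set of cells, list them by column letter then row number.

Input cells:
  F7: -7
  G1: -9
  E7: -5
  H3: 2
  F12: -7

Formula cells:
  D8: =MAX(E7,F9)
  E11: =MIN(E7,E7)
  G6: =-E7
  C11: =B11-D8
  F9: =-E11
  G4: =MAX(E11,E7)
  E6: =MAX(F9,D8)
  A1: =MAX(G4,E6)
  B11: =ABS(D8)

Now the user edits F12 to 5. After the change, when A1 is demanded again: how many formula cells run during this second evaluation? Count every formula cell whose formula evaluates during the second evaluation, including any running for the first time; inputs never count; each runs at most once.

0 formula cells run: none.
Note the shortcut — nothing in the graph depends on F12 at all, so no recomputation happens.

First demand of the output computes:
  E11 = MIN(-5, -5) = -5
  F9 = -(-5) = 5
  D8 = MAX(-5, 5) = 5
  E6 = MAX(5, 5) = 5
  G4 = MAX(-5, -5) = -5
  A1 = MAX(-5, 5) = 5

After the edit, cleaning proceeds:
  no node depends on F12 at all; the second demand re-runs nothing.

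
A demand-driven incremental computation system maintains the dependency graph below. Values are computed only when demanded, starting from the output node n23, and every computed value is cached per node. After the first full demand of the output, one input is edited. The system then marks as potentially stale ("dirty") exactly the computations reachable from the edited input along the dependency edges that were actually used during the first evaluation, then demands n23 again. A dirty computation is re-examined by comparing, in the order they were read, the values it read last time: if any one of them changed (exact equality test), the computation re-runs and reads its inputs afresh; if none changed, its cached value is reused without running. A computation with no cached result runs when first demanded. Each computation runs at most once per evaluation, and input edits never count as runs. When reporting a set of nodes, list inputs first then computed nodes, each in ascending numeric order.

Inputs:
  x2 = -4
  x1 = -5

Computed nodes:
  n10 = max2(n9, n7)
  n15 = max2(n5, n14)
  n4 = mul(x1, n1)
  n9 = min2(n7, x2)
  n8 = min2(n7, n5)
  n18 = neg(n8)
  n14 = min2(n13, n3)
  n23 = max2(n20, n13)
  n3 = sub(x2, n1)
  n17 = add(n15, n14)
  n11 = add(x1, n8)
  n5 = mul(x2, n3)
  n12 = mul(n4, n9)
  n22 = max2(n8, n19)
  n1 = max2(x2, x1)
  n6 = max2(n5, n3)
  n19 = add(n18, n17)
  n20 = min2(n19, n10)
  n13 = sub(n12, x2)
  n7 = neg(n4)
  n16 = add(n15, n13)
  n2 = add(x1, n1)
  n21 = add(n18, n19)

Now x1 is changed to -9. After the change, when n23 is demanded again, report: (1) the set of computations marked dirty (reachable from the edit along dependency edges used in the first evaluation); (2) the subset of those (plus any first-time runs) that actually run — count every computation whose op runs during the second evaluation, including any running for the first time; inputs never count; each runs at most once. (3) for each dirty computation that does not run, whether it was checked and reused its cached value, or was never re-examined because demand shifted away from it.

First evaluation (everything demanded from the output):
  n1 = max2(-4, -5) = -4
  n3 = sub(-4, -4) = 0
  n4 = mul(-5, -4) = 20
  n5 = mul(-4, 0) = 0
  n7 = neg(20) = -20
  n8 = min2(-20, 0) = -20
  n9 = min2(-20, -4) = -20
  n10 = max2(-20, -20) = -20
  n12 = mul(20, -20) = -400
  n13 = sub(-400, -4) = -396
  n14 = min2(-396, 0) = -396
  n15 = max2(0, -396) = 0
  n17 = add(0, -396) = -396
  n18 = neg(-20) = 20
  n19 = add(20, -396) = -376
  n20 = min2(-376, -20) = -376
  n23 = max2(-376, -396) = -376

Propagation after the edit:
  n1: runs — x1 -5->-9; result -4 (same value as before).
  n3: checked — values it read are unchanged (x2 unchanged, n1 unchanged); reused cached 0 without running.
  n4: runs — x1 -5->-9; result 36.
  n5: checked — values it read are unchanged (x2 unchanged, n3 unchanged); reused cached 0 without running.
  n7: runs — n4 20->36; result -36.
  n8: runs — n7 -20->-36; result -36.
  n9: runs — n7 -20->-36; result -36.
  n10: runs — n9 -20->-36; n7 -20->-36; result -36.
  n12: runs — n4 20->36; n9 -20->-36; result -1296.
  n13: runs — n12 -400->-1296; result -1292.
  n14: runs — n13 -396->-1292; result -1292.
  n15: runs — n14 -396->-1292; result 0 (same value as before).
  n17: runs — n14 -396->-1292; result -1292.
  n18: runs — n8 -20->-36; result 36.
  n19: runs — n18 20->36; n17 -396->-1292; result -1256.
  n20: runs — n19 -376->-1256; n10 -20->-36; result -1256.
  n23: runs — n20 -376->-1256; n13 -396->-1292; result -1256.

Key observation: the cutoff stops propagation at n3 — its inputs' values are unchanged, so it reuses its cache.

Marked dirty: n1, n3, n4, n5, n7, n8, n9, n10, n12, n13, n14, n15, n17, n18, n19, n20, n23.
Computations that run: n1, n4, n7, n8, n9, n10, n12, n13, n14, n15, n17, n18, n19, n20, n23 — 15 in total.
Checked but reused from cache: n3, n5.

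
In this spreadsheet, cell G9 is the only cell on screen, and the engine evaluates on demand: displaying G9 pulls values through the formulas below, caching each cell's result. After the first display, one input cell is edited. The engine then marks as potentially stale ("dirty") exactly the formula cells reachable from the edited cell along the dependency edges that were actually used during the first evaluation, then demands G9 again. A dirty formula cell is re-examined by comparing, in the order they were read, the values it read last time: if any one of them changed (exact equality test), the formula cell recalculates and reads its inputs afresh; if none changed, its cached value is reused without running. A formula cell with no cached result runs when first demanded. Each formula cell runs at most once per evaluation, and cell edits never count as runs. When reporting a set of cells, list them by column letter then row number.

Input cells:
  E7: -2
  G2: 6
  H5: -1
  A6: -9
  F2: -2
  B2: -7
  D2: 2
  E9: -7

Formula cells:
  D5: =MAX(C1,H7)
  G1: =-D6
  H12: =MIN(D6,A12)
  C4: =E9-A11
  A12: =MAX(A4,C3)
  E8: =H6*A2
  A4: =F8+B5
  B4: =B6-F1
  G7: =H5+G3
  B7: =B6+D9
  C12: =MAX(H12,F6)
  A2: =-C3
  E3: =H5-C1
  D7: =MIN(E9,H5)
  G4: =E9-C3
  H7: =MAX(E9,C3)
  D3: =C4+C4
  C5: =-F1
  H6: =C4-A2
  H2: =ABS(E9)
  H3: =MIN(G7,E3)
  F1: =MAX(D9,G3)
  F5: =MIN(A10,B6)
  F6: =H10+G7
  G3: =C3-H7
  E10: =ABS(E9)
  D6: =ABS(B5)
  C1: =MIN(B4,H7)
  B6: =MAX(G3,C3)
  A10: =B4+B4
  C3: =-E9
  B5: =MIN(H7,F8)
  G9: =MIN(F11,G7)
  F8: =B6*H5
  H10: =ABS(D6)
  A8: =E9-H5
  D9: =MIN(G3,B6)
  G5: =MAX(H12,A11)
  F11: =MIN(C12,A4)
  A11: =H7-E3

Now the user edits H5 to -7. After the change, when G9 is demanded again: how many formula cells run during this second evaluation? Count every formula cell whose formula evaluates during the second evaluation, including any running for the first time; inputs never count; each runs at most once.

Run set: A4, A12, B5, C12, D6, F6, F8, F11, G7, G9, H10, H12 (12 run).

Initial pass — values computed on the first demand:
  C3 = -(-7) = 7
  H7 = MAX(-7, 7) = 7
  G3 = 7 - 7 = 0
  B6 = MAX(0, 7) = 7
  F8 = 7 * -1 = -7
  B5 = MIN(7, -7) = -7
  A4 = -7 + -7 = -14
  A12 = MAX(-14, 7) = 7
  D6 = ABS(-7) = 7
  G7 = -1 + 0 = -1
  H10 = ABS(7) = 7
  F6 = 7 + -1 = 6
  H12 = MIN(7, 7) = 7
  C12 = MAX(7, 6) = 7
  F11 = MIN(7, -14) = -14
  G9 = MIN(-14, -1) = -14

Second demand — change propagation:
  F8: re-runs because H5 -1->-7; new result -49.
  B5: re-runs because F8 -7->-49; new result -49.
  A4: re-runs because F8 -7->-49; B5 -7->-49; new result -98.
  A12: re-runs because A4 -14->-98; new result 7 (unchanged).
  D6: re-runs because B5 -7->-49; new result 49.
  G7: re-runs because H5 -1->-7; new result -7.
  H10: re-runs because D6 7->49; new result 49.
  F6: re-runs because H10 7->49; G7 -1->-7; new result 42.
  H12: re-runs because D6 7->49; new result 7 (unchanged).
  C12: re-runs because F6 6->42; new result 42.
  F11: re-runs because C12 7->42; A4 -14->-98; new result -98.
  G9: re-runs because F11 -14->-98; G7 -1->-7; new result -98.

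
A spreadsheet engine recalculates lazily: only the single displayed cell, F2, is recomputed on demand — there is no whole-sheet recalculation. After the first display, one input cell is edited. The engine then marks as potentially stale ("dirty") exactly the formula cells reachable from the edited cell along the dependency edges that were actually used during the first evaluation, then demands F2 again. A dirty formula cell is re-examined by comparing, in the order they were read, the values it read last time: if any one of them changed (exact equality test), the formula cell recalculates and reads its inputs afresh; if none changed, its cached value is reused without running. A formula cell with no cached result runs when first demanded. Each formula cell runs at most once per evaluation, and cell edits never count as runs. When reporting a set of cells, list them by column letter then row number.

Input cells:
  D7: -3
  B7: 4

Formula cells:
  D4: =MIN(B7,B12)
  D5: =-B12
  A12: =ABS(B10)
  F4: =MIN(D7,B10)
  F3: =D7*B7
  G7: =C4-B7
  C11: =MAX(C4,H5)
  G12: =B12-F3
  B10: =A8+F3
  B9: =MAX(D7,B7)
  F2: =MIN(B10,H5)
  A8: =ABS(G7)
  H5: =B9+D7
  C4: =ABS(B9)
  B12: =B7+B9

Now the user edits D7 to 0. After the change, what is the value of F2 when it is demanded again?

First evaluation (everything demanded from the output):
  B9 = MAX(-3, 4) = 4
  C4 = ABS(4) = 4
  F3 = -3 * 4 = -12
  G7 = 4 - 4 = 0
  A8 = ABS(0) = 0
  B10 = 0 + -12 = -12
  H5 = 4 + -3 = 1
  F2 = MIN(-12, 1) = -12

Propagation after the edit:
  B9: runs — D7 -3->0; result 4 (same value as before).
  C4: checked — values it read are unchanged (B9 unchanged); reused cached 4 without running.
  F3: runs — D7 -3->0; result 0.
  G7: checked — values it read are unchanged (C4 unchanged, B7 unchanged); reused cached 0 without running.
  A8: checked — values it read are unchanged (G7 unchanged); reused cached 0 without running.
  B10: runs — F3 -12->0; result 0.
  H5: runs — D7 -3->0; result 4.
  F2: runs — B10 -12->0; H5 1->4; result 0.

Key observation: the cutoff stops propagation at C4 — its inputs' values are unchanged, so it reuses its cache.

New value of F2: 0.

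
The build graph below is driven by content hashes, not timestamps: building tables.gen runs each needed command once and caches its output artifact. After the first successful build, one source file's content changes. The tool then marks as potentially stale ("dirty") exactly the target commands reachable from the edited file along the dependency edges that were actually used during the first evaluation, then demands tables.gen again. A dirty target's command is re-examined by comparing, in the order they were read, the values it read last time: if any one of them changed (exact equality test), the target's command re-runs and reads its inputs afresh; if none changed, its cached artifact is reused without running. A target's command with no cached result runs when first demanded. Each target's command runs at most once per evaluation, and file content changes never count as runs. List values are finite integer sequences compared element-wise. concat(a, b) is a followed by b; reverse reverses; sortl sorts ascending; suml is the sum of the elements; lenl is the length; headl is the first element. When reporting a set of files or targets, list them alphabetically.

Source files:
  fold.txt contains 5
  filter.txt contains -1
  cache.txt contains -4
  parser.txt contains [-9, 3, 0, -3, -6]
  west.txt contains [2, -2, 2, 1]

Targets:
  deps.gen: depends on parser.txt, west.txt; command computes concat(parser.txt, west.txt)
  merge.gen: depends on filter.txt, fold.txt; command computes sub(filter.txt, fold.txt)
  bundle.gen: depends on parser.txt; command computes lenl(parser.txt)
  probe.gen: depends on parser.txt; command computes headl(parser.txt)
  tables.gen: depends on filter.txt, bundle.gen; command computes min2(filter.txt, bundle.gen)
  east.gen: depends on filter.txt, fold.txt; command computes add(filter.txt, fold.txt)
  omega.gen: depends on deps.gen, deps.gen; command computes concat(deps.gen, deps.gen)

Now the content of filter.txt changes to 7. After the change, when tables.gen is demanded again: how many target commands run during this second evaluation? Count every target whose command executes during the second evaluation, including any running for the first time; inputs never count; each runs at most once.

Initial pass — values computed on the first demand:
  bundle.gen = lenl([-9, 3, 0, -3, -6]) = 5
  tables.gen = min2(-1, 5) = -1

Second demand — change propagation:
  tables.gen: re-runs because filter.txt -1->7; new result 5.

Run set: tables.gen (1 run).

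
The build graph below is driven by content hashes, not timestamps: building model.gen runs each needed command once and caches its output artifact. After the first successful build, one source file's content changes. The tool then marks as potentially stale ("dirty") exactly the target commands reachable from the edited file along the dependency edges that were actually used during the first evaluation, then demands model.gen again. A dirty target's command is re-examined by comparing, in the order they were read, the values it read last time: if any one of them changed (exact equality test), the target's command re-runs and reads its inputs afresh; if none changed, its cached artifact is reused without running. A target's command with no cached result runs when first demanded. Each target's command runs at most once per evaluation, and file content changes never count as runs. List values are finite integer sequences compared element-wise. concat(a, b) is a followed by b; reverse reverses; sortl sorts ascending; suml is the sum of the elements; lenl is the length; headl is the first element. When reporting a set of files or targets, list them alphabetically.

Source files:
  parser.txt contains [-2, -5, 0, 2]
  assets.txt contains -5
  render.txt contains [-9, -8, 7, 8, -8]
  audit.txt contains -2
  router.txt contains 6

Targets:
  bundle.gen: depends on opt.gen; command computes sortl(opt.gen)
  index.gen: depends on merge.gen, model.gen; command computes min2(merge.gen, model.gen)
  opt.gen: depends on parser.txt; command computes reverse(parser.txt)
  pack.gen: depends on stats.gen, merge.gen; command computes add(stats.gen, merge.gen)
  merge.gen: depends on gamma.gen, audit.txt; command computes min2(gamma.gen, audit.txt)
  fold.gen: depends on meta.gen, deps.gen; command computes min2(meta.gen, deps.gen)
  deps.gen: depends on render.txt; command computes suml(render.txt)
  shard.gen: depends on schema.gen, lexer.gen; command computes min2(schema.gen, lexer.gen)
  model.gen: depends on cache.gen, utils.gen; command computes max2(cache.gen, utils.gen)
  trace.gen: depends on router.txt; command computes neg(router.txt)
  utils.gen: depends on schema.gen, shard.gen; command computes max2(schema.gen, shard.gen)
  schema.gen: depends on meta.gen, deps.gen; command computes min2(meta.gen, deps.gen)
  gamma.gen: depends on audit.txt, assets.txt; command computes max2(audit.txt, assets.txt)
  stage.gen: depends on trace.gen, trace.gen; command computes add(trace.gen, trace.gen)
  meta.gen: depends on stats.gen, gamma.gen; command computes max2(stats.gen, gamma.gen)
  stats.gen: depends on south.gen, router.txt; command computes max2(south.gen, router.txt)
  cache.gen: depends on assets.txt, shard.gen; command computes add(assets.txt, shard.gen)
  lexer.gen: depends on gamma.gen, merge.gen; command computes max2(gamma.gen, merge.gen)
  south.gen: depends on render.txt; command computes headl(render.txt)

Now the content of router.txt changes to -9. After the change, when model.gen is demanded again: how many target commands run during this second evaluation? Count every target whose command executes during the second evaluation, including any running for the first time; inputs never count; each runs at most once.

Run set: meta.gen, schema.gen, stats.gen (3 run).
The important point: schema.gen recomputes to an identical value, and the output ends up unchanged.

Initial pass — values computed on the first demand:
  deps.gen = suml([-9, -8, 7, 8, -8]) = -10
  gamma.gen = max2(-2, -5) = -2
  merge.gen = min2(-2, -2) = -2
  lexer.gen = max2(-2, -2) = -2
  south.gen = headl([-9, -8, 7, 8, -8]) = -9
  stats.gen = max2(-9, 6) = 6
  meta.gen = max2(6, -2) = 6
  schema.gen = min2(6, -10) = -10
  shard.gen = min2(-10, -2) = -10
  cache.gen = add(-5, -10) = -15
  utils.gen = max2(-10, -10) = -10
  model.gen = max2(-15, -10) = -10

Second demand — change propagation:
  stats.gen: re-runs because router.txt 6->-9; new result -9.
  meta.gen: re-runs because stats.gen 6->-9; new result -2.
  schema.gen: re-runs because meta.gen 6->-2; new result -10 (unchanged).
  shard.gen: re-examined; everything it read last time is the same (schema.gen unchanged, lexer.gen unchanged) — cache -10 kept, no run.
  cache.gen: re-examined; everything it read last time is the same (assets.txt unchanged, shard.gen unchanged) — cache -15 kept, no run.
  utils.gen: re-examined; everything it read last time is the same (schema.gen unchanged, shard.gen unchanged) — cache -10 kept, no run.
  model.gen: re-examined; everything it read last time is the same (cache.gen unchanged, utils.gen unchanged) — cache -10 kept, no run.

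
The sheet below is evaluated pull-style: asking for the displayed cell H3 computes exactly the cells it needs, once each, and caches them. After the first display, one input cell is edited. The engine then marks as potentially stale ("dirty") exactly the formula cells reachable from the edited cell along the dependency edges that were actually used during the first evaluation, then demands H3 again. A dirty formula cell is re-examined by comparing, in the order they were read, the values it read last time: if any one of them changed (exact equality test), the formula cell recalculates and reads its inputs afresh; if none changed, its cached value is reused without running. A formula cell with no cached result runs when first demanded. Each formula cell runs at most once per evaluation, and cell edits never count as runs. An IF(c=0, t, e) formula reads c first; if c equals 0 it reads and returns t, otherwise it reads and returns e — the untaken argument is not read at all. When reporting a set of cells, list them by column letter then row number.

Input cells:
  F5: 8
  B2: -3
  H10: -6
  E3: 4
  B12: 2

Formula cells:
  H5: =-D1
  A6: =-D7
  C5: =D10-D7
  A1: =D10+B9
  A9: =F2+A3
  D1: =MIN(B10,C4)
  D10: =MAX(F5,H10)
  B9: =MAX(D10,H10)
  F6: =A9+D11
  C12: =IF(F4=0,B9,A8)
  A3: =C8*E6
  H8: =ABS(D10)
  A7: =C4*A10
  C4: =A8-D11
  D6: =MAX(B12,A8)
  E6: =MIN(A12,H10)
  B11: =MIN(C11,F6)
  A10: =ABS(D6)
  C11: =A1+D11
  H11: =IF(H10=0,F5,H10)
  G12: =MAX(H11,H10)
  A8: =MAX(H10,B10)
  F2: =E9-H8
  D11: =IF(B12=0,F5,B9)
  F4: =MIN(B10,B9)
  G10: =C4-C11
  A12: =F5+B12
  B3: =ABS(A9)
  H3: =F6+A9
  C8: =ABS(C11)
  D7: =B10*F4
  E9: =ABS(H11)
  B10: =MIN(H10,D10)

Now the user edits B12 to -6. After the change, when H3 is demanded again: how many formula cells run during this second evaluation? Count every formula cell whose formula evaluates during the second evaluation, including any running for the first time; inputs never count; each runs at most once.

3 formula cells run: A12, D11, E6.
Note where the cutoff bites: C11 is checked, finds nothing changed, and keeps its cache.

First demand of the output computes:
  A12 = 8 + 2 = 10
  D10 = MAX(8, -6) = 8
  B9 = MAX(8, -6) = 8
  A1 = 8 + 8 = 16
  D11 = IF(B12=0: B12=2 -> else branch B9) = 8
  C11 = 16 + 8 = 24
  C8 = ABS(24) = 24
  E6 = MIN(10, -6) = -6
  A3 = 24 * -6 = -144
  H8 = ABS(8) = 8
  H11 = IF(H10=0: H10=-6 -> else branch H10) = -6
  E9 = ABS(-6) = 6
  F2 = 6 - 8 = -2
  A9 = -2 + -144 = -146
  F6 = -146 + 8 = -138
  H3 = -138 + -146 = -284

After the edit, cleaning proceeds:
  A12: a read changed (B12 2->-6) — executes, giving 2.
  D11: a read changed (B12 2->-6) — executes, giving 8 — identical to its old value.
  C11: dirty, but its reads are unchanged (A1 unchanged, D11 unchanged); cached 24 stands.
  C8: dirty, but its reads are unchanged (C11 unchanged); cached 24 stands.
  E6: a read changed (A12 10->2) — executes, giving -6 — identical to its old value.
  A3: dirty, but its reads are unchanged (C8 unchanged, E6 unchanged); cached -144 stands.
  A9: dirty, but its reads are unchanged (F2 unchanged, A3 unchanged); cached -146 stands.
  F6: dirty, but its reads are unchanged (A9 unchanged, D11 unchanged); cached -138 stands.
  H3: dirty, but its reads are unchanged (F6 unchanged, A9 unchanged); cached -284 stands.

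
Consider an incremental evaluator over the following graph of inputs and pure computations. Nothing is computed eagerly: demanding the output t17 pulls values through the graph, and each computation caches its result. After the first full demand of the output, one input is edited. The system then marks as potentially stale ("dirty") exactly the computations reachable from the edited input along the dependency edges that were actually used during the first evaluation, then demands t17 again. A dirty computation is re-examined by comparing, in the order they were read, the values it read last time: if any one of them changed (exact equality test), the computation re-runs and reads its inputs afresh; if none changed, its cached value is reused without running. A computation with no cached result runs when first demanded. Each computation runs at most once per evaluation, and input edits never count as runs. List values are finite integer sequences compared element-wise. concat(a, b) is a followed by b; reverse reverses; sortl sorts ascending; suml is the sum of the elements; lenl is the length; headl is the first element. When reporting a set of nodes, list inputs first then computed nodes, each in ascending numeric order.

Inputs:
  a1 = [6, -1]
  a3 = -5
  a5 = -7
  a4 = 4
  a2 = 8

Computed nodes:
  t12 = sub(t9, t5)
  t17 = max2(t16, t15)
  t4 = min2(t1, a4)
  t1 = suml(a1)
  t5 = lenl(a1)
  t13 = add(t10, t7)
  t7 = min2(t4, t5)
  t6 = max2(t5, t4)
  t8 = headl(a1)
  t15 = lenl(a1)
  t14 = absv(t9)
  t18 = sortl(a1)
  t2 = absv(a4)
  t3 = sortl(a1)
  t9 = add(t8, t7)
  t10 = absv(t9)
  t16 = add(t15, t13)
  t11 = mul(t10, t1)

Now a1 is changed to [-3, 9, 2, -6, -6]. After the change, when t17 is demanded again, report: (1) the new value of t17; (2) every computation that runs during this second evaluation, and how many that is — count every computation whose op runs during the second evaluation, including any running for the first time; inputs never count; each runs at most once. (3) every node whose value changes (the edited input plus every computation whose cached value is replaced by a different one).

t17 now evaluates to 8.
Run set: t1, t4, t5, t7, t8, t9, t10, t13, t15, t16, t17 (11 run).
Changed values: a1, t1, t4, t5, t7, t8, t9, t10, t13, t15, t16, t17.

Initial pass — values computed on the first demand:
  t1 = suml([6, -1]) = 5
  t4 = min2(5, 4) = 4
  t5 = lenl([6, -1]) = 2
  t7 = min2(4, 2) = 2
  t8 = headl([6, -1]) = 6
  t9 = add(6, 2) = 8
  t10 = absv(8) = 8
  t13 = add(8, 2) = 10
  t15 = lenl([6, -1]) = 2
  t16 = add(2, 10) = 12
  t17 = max2(12, 2) = 12

Second demand — change propagation:
  t1: re-runs because a1 [6, -1]->[-3, 9, 2, -6, -6]; new result -4.
  t4: re-runs because t1 5->-4; new result -4.
  t5: re-runs because a1 [6, -1]->[-3, 9, 2, -6, -6]; new result 5.
  t7: re-runs because t4 4->-4; t5 2->5; new result -4.
  t8: re-runs because a1 [6, -1]->[-3, 9, 2, -6, -6]; new result -3.
  t9: re-runs because t8 6->-3; t7 2->-4; new result -7.
  t10: re-runs because t9 8->-7; new result 7.
  t13: re-runs because t10 8->7; t7 2->-4; new result 3.
  t15: re-runs because a1 [6, -1]->[-3, 9, 2, -6, -6]; new result 5.
  t16: re-runs because t15 2->5; t13 10->3; new result 8.
  t17: re-runs because t16 12->8; t15 2->5; new result 8.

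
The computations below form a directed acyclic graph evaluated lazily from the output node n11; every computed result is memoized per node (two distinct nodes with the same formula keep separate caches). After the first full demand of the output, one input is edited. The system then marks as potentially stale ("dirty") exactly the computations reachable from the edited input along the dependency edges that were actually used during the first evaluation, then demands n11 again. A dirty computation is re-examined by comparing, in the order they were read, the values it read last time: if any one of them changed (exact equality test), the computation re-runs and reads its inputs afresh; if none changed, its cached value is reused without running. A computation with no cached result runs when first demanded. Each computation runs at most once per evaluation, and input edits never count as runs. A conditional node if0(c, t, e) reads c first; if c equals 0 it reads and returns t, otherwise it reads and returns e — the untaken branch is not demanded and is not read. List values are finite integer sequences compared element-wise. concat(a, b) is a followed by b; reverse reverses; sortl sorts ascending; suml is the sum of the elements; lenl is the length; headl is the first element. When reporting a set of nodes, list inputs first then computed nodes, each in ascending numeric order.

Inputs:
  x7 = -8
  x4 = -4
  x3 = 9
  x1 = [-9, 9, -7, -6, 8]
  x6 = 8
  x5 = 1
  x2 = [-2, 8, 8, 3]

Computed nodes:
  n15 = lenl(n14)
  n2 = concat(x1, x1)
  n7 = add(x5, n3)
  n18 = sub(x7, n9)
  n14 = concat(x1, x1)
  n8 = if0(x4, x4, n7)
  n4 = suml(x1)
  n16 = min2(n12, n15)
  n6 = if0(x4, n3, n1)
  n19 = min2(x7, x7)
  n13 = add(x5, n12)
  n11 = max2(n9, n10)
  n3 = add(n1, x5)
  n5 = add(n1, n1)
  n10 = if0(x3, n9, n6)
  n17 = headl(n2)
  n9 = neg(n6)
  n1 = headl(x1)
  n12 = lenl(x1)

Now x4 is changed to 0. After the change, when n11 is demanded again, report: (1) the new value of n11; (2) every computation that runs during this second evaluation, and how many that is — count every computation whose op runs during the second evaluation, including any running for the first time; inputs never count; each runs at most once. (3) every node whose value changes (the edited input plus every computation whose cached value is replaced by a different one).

Demanding n11 again yields 8.
5 computations run: n3, n6, n9, n10, n11.
The nodes whose values change: x4, n6, n9, n10, n11.
Note the branch switch — n3 had no cache and runs now for the first time.

First demand of the output computes:
  n1 = headl([-9, 9, -7, -6, 8]) = -9
  n6 = if0(x4=-4 -> else branch n1) = -9
  n9 = neg(-9) = 9
  n10 = if0(x3=9 -> else branch n6) = -9
  n11 = max2(9, -9) = 9

After the edit, cleaning proceeds:
  n3: had never run; runs now, result -8.
  n6: a read changed (x4 -4->0) — executes, giving -8.
  n9: a read changed (n6 -9->-8) — executes, giving 8.
  n10: a read changed (n6 -9->-8) — executes, giving -8.
  n11: a read changed (n9 9->8; n10 -9->-8) — executes, giving 8.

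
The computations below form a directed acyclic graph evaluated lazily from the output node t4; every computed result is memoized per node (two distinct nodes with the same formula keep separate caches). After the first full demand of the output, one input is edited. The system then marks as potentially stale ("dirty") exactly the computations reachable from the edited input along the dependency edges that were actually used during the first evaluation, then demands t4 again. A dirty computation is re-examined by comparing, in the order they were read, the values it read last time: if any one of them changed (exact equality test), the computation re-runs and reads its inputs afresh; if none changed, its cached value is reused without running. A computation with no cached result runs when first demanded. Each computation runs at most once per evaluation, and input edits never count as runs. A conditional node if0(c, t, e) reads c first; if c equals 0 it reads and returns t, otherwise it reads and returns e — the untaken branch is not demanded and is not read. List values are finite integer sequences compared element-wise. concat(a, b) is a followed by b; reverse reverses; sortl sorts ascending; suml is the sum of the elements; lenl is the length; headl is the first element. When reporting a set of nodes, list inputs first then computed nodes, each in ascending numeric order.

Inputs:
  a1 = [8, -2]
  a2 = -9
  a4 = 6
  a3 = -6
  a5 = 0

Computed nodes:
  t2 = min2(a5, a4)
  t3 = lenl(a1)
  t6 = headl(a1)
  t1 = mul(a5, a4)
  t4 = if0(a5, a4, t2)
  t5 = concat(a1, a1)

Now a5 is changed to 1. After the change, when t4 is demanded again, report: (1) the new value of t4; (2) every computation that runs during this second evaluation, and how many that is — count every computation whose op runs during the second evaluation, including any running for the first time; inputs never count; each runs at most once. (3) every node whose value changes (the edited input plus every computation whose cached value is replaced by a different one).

Demanding t4 again yields 1.
2 computations run: t2, t4.
The nodes whose values change: a5, t4.
Note the branch switch — t2 had no cache and runs now for the first time.

First demand of the output computes:
  t4 = if0(a5=0 -> then branch a4) = 6

After the edit, cleaning proceeds:
  t2: had never run; runs now, result 1.
  t4: a read changed (a5 0->1) — executes, giving 1.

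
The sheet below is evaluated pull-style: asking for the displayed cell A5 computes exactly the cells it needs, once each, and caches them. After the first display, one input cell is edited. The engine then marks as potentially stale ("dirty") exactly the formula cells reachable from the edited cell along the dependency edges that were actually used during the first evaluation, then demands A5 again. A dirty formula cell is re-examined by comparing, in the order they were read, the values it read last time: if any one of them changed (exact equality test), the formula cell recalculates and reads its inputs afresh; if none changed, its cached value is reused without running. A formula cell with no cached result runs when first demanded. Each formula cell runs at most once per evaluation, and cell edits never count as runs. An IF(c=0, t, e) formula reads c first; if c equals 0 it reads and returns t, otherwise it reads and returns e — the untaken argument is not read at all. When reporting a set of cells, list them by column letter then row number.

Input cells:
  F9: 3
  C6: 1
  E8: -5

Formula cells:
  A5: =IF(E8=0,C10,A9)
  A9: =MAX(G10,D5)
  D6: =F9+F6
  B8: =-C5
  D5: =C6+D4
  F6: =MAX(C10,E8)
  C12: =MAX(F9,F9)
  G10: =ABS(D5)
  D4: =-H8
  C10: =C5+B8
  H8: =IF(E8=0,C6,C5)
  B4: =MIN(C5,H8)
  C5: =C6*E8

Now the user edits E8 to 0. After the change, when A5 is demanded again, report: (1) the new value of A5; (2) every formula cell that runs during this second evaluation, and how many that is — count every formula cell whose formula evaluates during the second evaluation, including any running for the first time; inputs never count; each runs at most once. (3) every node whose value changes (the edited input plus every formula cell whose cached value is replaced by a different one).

First demand of the output computes:
  C5 = 1 * -5 = -5
  H8 = IF(E8=0: E8=-5 -> else branch C5) = -5
  D4 = -(-5) = 5
  D5 = 1 + 5 = 6
  G10 = ABS(6) = 6
  A9 = MAX(6, 6) = 6
  A5 = IF(E8=0: E8=-5 -> else branch A9) = 6

After the edit, cleaning proceeds:
  C5: a read changed (E8 -5->0) — executes, giving 0.
  B8: had never run; runs now, result 0.
  C10: had never run; runs now, result 0.
  H8: stays stale; no demand reaches it after the flip.
  D4: stays stale; no demand reaches it after the flip.
  D5: stays stale; no demand reaches it after the flip.
  G10: stays stale; no demand reaches it after the flip.
  A9: stays stale; no demand reaches it after the flip.
  A5: a read changed (E8 -5->0) — executes, giving 0.

Note the branch switch — demand abandons A9, D4, D5, G10, H8, which are never re-examined.

Demanding A5 again yields 0.
4 formula cells run: A5, B8, C5, C10.
The nodes whose values change: A5, C5, E8.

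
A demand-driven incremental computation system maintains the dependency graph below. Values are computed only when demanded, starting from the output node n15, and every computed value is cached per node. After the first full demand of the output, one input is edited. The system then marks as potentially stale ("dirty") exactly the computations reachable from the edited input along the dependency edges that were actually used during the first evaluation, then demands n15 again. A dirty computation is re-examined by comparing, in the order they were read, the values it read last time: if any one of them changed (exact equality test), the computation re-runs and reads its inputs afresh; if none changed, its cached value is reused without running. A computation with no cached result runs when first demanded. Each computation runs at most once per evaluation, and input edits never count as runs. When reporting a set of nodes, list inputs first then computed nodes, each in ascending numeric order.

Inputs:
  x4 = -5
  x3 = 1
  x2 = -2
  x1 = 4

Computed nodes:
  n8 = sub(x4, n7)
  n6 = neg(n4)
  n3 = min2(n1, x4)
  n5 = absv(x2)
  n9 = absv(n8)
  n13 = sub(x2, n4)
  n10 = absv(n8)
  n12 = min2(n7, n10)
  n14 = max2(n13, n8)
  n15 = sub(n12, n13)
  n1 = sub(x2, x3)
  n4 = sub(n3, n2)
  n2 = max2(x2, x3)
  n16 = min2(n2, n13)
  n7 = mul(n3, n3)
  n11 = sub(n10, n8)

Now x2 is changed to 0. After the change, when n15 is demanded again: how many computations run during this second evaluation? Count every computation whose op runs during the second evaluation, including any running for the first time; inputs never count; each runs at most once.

First evaluation (everything demanded from the output):
  n1 = sub(-2, 1) = -3
  n2 = max2(-2, 1) = 1
  n3 = min2(-3, -5) = -5
  n4 = sub(-5, 1) = -6
  n7 = mul(-5, -5) = 25
  n8 = sub(-5, 25) = -30
  n10 = absv(-30) = 30
  n12 = min2(25, 30) = 25
  n13 = sub(-2, -6) = 4
  n15 = sub(25, 4) = 21

Propagation after the edit:
  n1: runs — x2 -2->0; result -1.
  n2: runs — x2 -2->0; result 1 (same value as before).
  n3: runs — n1 -3->-1; result -5 (same value as before).
  n4: checked — values it read are unchanged (n3 unchanged, n2 unchanged); reused cached -6 without running.
  n7: checked — values it read are unchanged (n3 unchanged, n3 unchanged); reused cached 25 without running.
  n8: checked — values it read are unchanged (x4 unchanged, n7 unchanged); reused cached -30 without running.
  n10: checked — values it read are unchanged (n8 unchanged); reused cached 30 without running.
  n12: checked — values it read are unchanged (n7 unchanged, n10 unchanged); reused cached 25 without running.
  n13: runs — x2 -2->0; result 6.
  n15: runs — n13 4->6; result 19.

Key observation: the cutoff stops propagation at n4 — its inputs' values are unchanged, so it reuses its cache.

Computations that run: n1, n2, n3, n13, n15 — 5 in total.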